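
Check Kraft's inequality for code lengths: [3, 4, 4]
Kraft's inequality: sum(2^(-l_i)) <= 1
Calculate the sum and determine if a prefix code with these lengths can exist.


Sum = 2^(-3) + 2^(-4) + 2^(-4)
    = 0.125 + 0.0625 + 0.0625
    = 4/16 = 0.25
Since 0.25 <= 1, Kraft's inequality IS satisfied.
A prefix code with these lengths CAN exist.

Kraft sum = 0.25. Satisfied.


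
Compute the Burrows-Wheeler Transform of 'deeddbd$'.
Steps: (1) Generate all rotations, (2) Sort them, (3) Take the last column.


Rotations (sorted):
  0: $deeddbd -> last char: d
  1: bd$deedd -> last char: d
  2: d$deeddb -> last char: b
  3: dbd$deed -> last char: d
  4: ddbd$dee -> last char: e
  5: deeddbd$ -> last char: $
  6: eddbd$de -> last char: e
  7: eeddbd$d -> last char: d


BWT = ddbde$ed


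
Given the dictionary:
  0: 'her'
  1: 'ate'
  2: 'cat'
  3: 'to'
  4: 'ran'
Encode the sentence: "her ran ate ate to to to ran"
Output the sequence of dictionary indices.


Look up each word in the dictionary:
  'her' -> 0
  'ran' -> 4
  'ate' -> 1
  'ate' -> 1
  'to' -> 3
  'to' -> 3
  'to' -> 3
  'ran' -> 4

Encoded: [0, 4, 1, 1, 3, 3, 3, 4]


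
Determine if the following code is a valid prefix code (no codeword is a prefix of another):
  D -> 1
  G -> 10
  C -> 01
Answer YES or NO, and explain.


Checking each pair (does one codeword prefix another?):
  D='1' vs G='10': prefix -- VIOLATION

NO -- this is NOT a valid prefix code. D (1) is a prefix of G (10).


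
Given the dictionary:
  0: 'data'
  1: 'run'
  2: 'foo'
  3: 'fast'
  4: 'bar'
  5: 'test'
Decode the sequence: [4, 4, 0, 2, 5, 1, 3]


Look up each index in the dictionary:
  4 -> 'bar'
  4 -> 'bar'
  0 -> 'data'
  2 -> 'foo'
  5 -> 'test'
  1 -> 'run'
  3 -> 'fast'

Decoded: "bar bar data foo test run fast"


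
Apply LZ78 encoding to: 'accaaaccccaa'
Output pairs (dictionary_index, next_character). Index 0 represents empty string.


LZ78 encoding steps:
Dictionary: {0: ''}
Step 1: w='' (idx 0), next='a' -> output (0, 'a'), add 'a' as idx 1
Step 2: w='' (idx 0), next='c' -> output (0, 'c'), add 'c' as idx 2
Step 3: w='c' (idx 2), next='a' -> output (2, 'a'), add 'ca' as idx 3
Step 4: w='a' (idx 1), next='a' -> output (1, 'a'), add 'aa' as idx 4
Step 5: w='c' (idx 2), next='c' -> output (2, 'c'), add 'cc' as idx 5
Step 6: w='cc' (idx 5), next='a' -> output (5, 'a'), add 'cca' as idx 6
Step 7: w='a' (idx 1), end of input -> output (1, '')


Encoded: [(0, 'a'), (0, 'c'), (2, 'a'), (1, 'a'), (2, 'c'), (5, 'a'), (1, '')]


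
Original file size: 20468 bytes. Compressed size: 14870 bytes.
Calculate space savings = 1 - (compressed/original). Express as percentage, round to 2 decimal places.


ratio = compressed/original = 14870/20468 = 0.7265
savings = 1 - ratio = 1 - 0.7265 = 0.2735
as a percentage: 0.2735 * 100 = 27.35%

Space savings = 1 - 14870/20468 = 27.35%


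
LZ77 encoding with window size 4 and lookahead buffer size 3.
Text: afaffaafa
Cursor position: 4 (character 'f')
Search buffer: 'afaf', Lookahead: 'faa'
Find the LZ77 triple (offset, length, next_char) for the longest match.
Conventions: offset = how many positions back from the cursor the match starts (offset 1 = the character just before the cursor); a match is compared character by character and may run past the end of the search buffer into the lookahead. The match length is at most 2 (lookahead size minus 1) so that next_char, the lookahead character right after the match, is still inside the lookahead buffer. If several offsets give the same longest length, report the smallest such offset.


Try each offset into the search buffer:
  offset=1 (pos 3, char 'f'): match length 1
  offset=2 (pos 2, char 'a'): match length 0
  offset=3 (pos 1, char 'f'): match length 2
  offset=4 (pos 0, char 'a'): match length 0
Longest match has length 2 at offset 3.
next_char = character at position 4 + 2 = 6 -> 'a'

Best match: offset=3, length=2 (matching 'fa' starting at position 1)
LZ77 triple: (3, 2, 'a')


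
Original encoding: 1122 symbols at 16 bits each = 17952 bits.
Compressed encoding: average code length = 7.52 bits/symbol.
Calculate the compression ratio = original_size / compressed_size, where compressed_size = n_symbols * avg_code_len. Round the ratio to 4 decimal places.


original_size = n_symbols * orig_bits = 1122 * 16 = 17952 bits
compressed_size = n_symbols * avg_code_len = 1122 * 7.52 = 8437.44 bits
ratio = original_size / compressed_size = 17952 / 8437.44 = 2.1277

Compression ratio = 2.1277


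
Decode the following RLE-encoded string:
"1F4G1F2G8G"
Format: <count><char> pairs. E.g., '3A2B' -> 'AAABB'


Expanding each <count><char> pair:
  1F -> 'F'
  4G -> 'GGGG'
  1F -> 'F'
  2G -> 'GG'
  8G -> 'GGGGGGGG'

Decoded = FGGGGFGGGGGGGGGG


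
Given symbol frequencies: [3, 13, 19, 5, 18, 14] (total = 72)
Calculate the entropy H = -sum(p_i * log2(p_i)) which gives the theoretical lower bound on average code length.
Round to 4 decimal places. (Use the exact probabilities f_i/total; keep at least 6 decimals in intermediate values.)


Per-symbol terms -p_i * log2(p_i) with p_i = f_i/72:
  p = 3/72 = 0.041667: log2(p) = -4.584963, -p*log2(p) = 0.191040
  p = 13/72 = 0.180556: log2(p) = -2.469485, -p*log2(p) = 0.445879
  p = 19/72 = 0.263889: log2(p) = -1.921997, -p*log2(p) = 0.507194
  p = 5/72 = 0.069444: log2(p) = -3.847997, -p*log2(p) = 0.267222
  p = 18/72 = 0.250000: log2(p) = -2.000000, -p*log2(p) = 0.500000
  p = 14/72 = 0.194444: log2(p) = -2.362570, -p*log2(p) = 0.459389
H = 0.191040 + 0.445879 + 0.507194 + 0.267222 + 0.500000 + 0.459389 = 2.370724

H = 2.3707 bits/symbol


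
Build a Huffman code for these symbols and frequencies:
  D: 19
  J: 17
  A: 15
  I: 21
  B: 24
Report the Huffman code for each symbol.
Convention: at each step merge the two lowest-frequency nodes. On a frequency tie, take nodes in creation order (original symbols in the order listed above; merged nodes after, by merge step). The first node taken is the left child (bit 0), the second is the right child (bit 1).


Huffman tree construction:
Step 1: Merge A(15) + J(17) = 32
Step 2: Merge D(19) + I(21) = 40
Step 3: Merge B(24) + (A+J)(32) = 56
Step 4: Merge (D+I)(40) + (B+(A+J))(56) = 96
Read each symbol's code off the tree from the root (left child = 0, right child = 1).

Codes:
  D: 00 (length 2)
  J: 111 (length 3)
  A: 110 (length 3)
  I: 01 (length 2)
  B: 10 (length 2)
Average code length: 224/96 = 2.3333 bits/symbol


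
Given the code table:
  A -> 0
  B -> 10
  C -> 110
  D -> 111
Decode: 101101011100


Decoding:
10 -> B
110 -> C
10 -> B
111 -> D
0 -> A
0 -> A


Result: BCBDAA


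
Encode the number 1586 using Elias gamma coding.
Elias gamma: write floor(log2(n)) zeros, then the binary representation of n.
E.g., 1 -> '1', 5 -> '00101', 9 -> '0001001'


num_bits = floor(log2(1586)) + 1 = 11
leading_zeros = num_bits - 1 = 10
binary(1586) = 11000110010

Elias gamma(1586) = '0000000000' + '11000110010' = 000000000011000110010 (21 bits)


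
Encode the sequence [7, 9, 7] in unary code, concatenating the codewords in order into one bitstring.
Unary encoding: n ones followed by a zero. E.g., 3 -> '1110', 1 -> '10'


Encode each number as n ones followed by a terminating 0:
  7 -> 11111110 (8 bits)
  9 -> 1111111110 (10 bits)
  7 -> 11111110 (8 bits)
Total length = 8 + 10 + 8 = 26 bits.

Unary([7, 9, 7]) = 11111110111111111011111110 (26 bits)


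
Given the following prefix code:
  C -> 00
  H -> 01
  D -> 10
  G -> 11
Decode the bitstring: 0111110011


Decoding step by step:
Bits 01 -> H
Bits 11 -> G
Bits 11 -> G
Bits 00 -> C
Bits 11 -> G


Decoded message: HGGCG


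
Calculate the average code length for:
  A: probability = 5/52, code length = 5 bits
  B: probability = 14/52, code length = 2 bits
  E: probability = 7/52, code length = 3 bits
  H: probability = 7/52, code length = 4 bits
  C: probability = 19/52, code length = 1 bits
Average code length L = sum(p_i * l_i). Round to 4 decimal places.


Weighted contributions p_i * l_i:
  A: (5/52) * 5 = 25/52
  B: (14/52) * 2 = 28/52
  E: (7/52) * 3 = 21/52
  H: (7/52) * 4 = 28/52
  C: (19/52) * 1 = 19/52
Sum = (25 + 28 + 21 + 28 + 19)/52 = 121/52

L = 121/52 = 2.3269 bits/symbol


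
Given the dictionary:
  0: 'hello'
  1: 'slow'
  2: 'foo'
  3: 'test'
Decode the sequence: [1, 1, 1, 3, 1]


Look up each index in the dictionary:
  1 -> 'slow'
  1 -> 'slow'
  1 -> 'slow'
  3 -> 'test'
  1 -> 'slow'

Decoded: "slow slow slow test slow"


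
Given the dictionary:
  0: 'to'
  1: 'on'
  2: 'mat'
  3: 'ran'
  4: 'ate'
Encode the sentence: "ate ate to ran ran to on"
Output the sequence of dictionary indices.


Look up each word in the dictionary:
  'ate' -> 4
  'ate' -> 4
  'to' -> 0
  'ran' -> 3
  'ran' -> 3
  'to' -> 0
  'on' -> 1

Encoded: [4, 4, 0, 3, 3, 0, 1]


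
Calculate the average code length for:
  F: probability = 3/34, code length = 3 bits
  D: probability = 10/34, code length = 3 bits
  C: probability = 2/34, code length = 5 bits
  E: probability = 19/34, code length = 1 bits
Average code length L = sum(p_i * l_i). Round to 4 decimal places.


Weighted contributions p_i * l_i:
  F: (3/34) * 3 = 9/34
  D: (10/34) * 3 = 30/34
  C: (2/34) * 5 = 10/34
  E: (19/34) * 1 = 19/34
Sum = (9 + 30 + 10 + 19)/34 = 68/34

L = 68/34 = 2.0000 bits/symbol


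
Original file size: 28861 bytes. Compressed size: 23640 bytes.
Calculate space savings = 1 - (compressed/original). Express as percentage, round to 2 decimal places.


ratio = compressed/original = 23640/28861 = 0.819098
savings = 1 - ratio = 1 - 0.819098 = 0.180902
as a percentage: 0.180902 * 100 = 18.09%

Space savings = 1 - 23640/28861 = 18.09%


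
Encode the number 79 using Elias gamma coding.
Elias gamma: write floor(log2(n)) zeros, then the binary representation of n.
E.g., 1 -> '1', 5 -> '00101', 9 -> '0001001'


num_bits = floor(log2(79)) + 1 = 7
leading_zeros = num_bits - 1 = 6
binary(79) = 1001111

Elias gamma(79) = '000000' + '1001111' = 0000001001111 (13 bits)


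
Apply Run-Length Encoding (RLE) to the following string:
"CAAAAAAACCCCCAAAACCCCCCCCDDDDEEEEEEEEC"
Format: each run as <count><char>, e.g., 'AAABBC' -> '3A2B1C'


Scanning runs left to right:
  i=0: run of 'C' x 1 -> '1C'
  i=1: run of 'A' x 7 -> '7A'
  i=8: run of 'C' x 5 -> '5C'
  i=13: run of 'A' x 4 -> '4A'
  i=17: run of 'C' x 8 -> '8C'
  i=25: run of 'D' x 4 -> '4D'
  i=29: run of 'E' x 8 -> '8E'
  i=37: run of 'C' x 1 -> '1C'

RLE = 1C7A5C4A8C4D8E1C


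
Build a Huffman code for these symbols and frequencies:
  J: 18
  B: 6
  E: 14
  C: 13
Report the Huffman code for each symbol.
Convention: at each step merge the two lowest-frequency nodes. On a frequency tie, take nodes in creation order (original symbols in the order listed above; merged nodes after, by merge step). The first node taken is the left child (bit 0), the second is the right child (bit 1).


Huffman tree construction:
Step 1: Merge B(6) + C(13) = 19
Step 2: Merge E(14) + J(18) = 32
Step 3: Merge (B+C)(19) + (E+J)(32) = 51
Read each symbol's code off the tree from the root (left child = 0, right child = 1).

Codes:
  J: 11 (length 2)
  B: 00 (length 2)
  E: 10 (length 2)
  C: 01 (length 2)
Average code length: 102/51 = 2.0000 bits/symbol


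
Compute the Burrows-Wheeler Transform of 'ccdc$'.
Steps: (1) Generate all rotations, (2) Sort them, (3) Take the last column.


Rotations (sorted):
  0: $ccdc -> last char: c
  1: c$ccd -> last char: d
  2: ccdc$ -> last char: $
  3: cdc$c -> last char: c
  4: dc$cc -> last char: c


BWT = cd$cc


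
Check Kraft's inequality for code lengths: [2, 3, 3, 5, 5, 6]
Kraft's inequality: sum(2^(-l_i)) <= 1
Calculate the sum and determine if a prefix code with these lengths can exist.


Sum = 2^(-2) + 2^(-3) + 2^(-3) + 2^(-5) + 2^(-5) + 2^(-6)
    = 0.25 + 0.125 + 0.125 + 0.03125 + 0.03125 + 0.015625
    = 37/64 = 0.578125
Since 0.578125 <= 1, Kraft's inequality IS satisfied.
A prefix code with these lengths CAN exist.

Kraft sum = 0.578125. Satisfied.


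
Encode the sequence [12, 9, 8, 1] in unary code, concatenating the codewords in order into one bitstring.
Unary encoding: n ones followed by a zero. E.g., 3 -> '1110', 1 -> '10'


Encode each number as n ones followed by a terminating 0:
  12 -> 1111111111110 (13 bits)
  9 -> 1111111110 (10 bits)
  8 -> 111111110 (9 bits)
  1 -> 10 (2 bits)
Total length = 13 + 10 + 9 + 2 = 34 bits.

Unary([12, 9, 8, 1]) = 1111111111110111111111011111111010 (34 bits)


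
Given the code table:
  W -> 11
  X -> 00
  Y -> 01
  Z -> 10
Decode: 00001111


Decoding:
00 -> X
00 -> X
11 -> W
11 -> W


Result: XXWW


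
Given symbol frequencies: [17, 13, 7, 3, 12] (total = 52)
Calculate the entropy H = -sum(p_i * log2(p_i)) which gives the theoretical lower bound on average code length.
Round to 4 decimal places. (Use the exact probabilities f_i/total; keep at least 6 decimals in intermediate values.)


Per-symbol terms -p_i * log2(p_i) with p_i = f_i/52:
  p = 17/52 = 0.326923: log2(p) = -1.612977, -p*log2(p) = 0.527319
  p = 13/52 = 0.250000: log2(p) = -2.000000, -p*log2(p) = 0.500000
  p = 7/52 = 0.134615: log2(p) = -2.893085, -p*log2(p) = 0.389454
  p = 3/52 = 0.057692: log2(p) = -4.115477, -p*log2(p) = 0.237431
  p = 12/52 = 0.230769: log2(p) = -2.115477, -p*log2(p) = 0.488187
H = 0.527319 + 0.500000 + 0.389454 + 0.237431 + 0.488187 = 2.142391

H = 2.1424 bits/symbol


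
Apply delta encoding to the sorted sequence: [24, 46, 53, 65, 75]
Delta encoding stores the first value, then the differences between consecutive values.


First value: 24
Deltas:
  46 - 24 = 22
  53 - 46 = 7
  65 - 53 = 12
  75 - 65 = 10


Delta encoded: [24, 22, 7, 12, 10]


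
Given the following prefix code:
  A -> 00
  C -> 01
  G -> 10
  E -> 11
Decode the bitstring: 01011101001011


Decoding step by step:
Bits 01 -> C
Bits 01 -> C
Bits 11 -> E
Bits 01 -> C
Bits 00 -> A
Bits 10 -> G
Bits 11 -> E


Decoded message: CCECAGE


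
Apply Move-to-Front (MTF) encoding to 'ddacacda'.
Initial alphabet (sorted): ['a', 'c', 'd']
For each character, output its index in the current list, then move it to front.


MTF encoding:
'd': index 2 in ['a', 'c', 'd'] -> ['d', 'a', 'c']
'd': index 0 in ['d', 'a', 'c'] -> ['d', 'a', 'c']
'a': index 1 in ['d', 'a', 'c'] -> ['a', 'd', 'c']
'c': index 2 in ['a', 'd', 'c'] -> ['c', 'a', 'd']
'a': index 1 in ['c', 'a', 'd'] -> ['a', 'c', 'd']
'c': index 1 in ['a', 'c', 'd'] -> ['c', 'a', 'd']
'd': index 2 in ['c', 'a', 'd'] -> ['d', 'c', 'a']
'a': index 2 in ['d', 'c', 'a'] -> ['a', 'd', 'c']


Output: [2, 0, 1, 2, 1, 1, 2, 2]


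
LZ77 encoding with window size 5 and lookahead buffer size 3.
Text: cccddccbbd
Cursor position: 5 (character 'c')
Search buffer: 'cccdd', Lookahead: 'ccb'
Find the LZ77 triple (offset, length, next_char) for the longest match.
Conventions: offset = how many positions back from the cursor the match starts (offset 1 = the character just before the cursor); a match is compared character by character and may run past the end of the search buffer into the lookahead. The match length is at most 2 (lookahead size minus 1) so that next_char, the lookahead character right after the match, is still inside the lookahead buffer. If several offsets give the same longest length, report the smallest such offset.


Try each offset into the search buffer:
  offset=1 (pos 4, char 'd'): match length 0
  offset=2 (pos 3, char 'd'): match length 0
  offset=3 (pos 2, char 'c'): match length 1
  offset=4 (pos 1, char 'c'): match length 2
  offset=5 (pos 0, char 'c'): match length 2
Longest match has length 2, found at offsets 4, 5; take the smallest, offset 4.
next_char = character at position 5 + 2 = 7 -> 'b'

Best match: offset=4, length=2 (matching 'cc' starting at position 1)
LZ77 triple: (4, 2, 'b')


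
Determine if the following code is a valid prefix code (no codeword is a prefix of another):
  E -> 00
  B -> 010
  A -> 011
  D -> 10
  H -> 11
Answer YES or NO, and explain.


Checking each pair (does one codeword prefix another?):
  E='00' vs B='010': no prefix
  E='00' vs A='011': no prefix
  E='00' vs D='10': no prefix
  E='00' vs H='11': no prefix
  B='010' vs E='00': no prefix
  B='010' vs A='011': no prefix
  B='010' vs D='10': no prefix
  B='010' vs H='11': no prefix
  A='011' vs E='00': no prefix
  A='011' vs B='010': no prefix
  A='011' vs D='10': no prefix
  A='011' vs H='11': no prefix
  D='10' vs E='00': no prefix
  D='10' vs B='010': no prefix
  D='10' vs A='011': no prefix
  D='10' vs H='11': no prefix
  H='11' vs E='00': no prefix
  H='11' vs B='010': no prefix
  H='11' vs A='011': no prefix
  H='11' vs D='10': no prefix
No violation found over all pairs.

YES -- this is a valid prefix code. No codeword is a prefix of any other codeword.


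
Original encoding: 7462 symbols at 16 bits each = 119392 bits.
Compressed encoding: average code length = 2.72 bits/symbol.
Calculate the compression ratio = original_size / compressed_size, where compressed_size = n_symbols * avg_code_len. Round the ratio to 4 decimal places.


original_size = n_symbols * orig_bits = 7462 * 16 = 119392 bits
compressed_size = n_symbols * avg_code_len = 7462 * 2.72 = 20296.64 bits
ratio = original_size / compressed_size = 119392 / 20296.64 = 5.8824

Compression ratio = 5.8824


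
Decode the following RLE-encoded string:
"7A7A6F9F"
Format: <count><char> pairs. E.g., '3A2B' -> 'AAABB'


Expanding each <count><char> pair:
  7A -> 'AAAAAAA'
  7A -> 'AAAAAAA'
  6F -> 'FFFFFF'
  9F -> 'FFFFFFFFF'

Decoded = AAAAAAAAAAAAAAFFFFFFFFFFFFFFF


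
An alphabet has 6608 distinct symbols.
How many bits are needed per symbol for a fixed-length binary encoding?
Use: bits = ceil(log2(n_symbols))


log2(6608) = 12.69
Bracket: 2^12 = 4096 < 6608 <= 2^13 = 8192
So ceil(log2(6608)) = 13

bits = ceil(log2(6608)) = ceil(12.69) = 13 bits


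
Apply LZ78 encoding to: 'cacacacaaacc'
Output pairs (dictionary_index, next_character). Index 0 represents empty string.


LZ78 encoding steps:
Dictionary: {0: ''}
Step 1: w='' (idx 0), next='c' -> output (0, 'c'), add 'c' as idx 1
Step 2: w='' (idx 0), next='a' -> output (0, 'a'), add 'a' as idx 2
Step 3: w='c' (idx 1), next='a' -> output (1, 'a'), add 'ca' as idx 3
Step 4: w='ca' (idx 3), next='c' -> output (3, 'c'), add 'cac' as idx 4
Step 5: w='a' (idx 2), next='a' -> output (2, 'a'), add 'aa' as idx 5
Step 6: w='a' (idx 2), next='c' -> output (2, 'c'), add 'ac' as idx 6
Step 7: w='c' (idx 1), end of input -> output (1, '')


Encoded: [(0, 'c'), (0, 'a'), (1, 'a'), (3, 'c'), (2, 'a'), (2, 'c'), (1, '')]


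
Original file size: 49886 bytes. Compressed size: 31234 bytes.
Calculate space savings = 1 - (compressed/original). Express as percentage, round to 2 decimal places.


ratio = compressed/original = 31234/49886 = 0.626108
savings = 1 - ratio = 1 - 0.626108 = 0.373892
as a percentage: 0.373892 * 100 = 37.39%

Space savings = 1 - 31234/49886 = 37.39%


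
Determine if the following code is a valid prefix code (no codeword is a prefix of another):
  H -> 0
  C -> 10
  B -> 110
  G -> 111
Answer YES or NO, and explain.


Checking each pair (does one codeword prefix another?):
  H='0' vs C='10': no prefix
  H='0' vs B='110': no prefix
  H='0' vs G='111': no prefix
  C='10' vs H='0': no prefix
  C='10' vs B='110': no prefix
  C='10' vs G='111': no prefix
  B='110' vs H='0': no prefix
  B='110' vs C='10': no prefix
  B='110' vs G='111': no prefix
  G='111' vs H='0': no prefix
  G='111' vs C='10': no prefix
  G='111' vs B='110': no prefix
No violation found over all pairs.

YES -- this is a valid prefix code. No codeword is a prefix of any other codeword.


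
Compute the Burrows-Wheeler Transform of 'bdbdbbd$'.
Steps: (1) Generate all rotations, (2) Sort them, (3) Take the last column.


Rotations (sorted):
  0: $bdbdbbd -> last char: d
  1: bbd$bdbd -> last char: d
  2: bd$bdbdb -> last char: b
  3: bdbbd$bd -> last char: d
  4: bdbdbbd$ -> last char: $
  5: d$bdbdbb -> last char: b
  6: dbbd$bdb -> last char: b
  7: dbdbbd$b -> last char: b


BWT = ddbd$bbb


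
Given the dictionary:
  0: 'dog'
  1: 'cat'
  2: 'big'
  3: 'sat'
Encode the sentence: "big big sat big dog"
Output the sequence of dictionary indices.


Look up each word in the dictionary:
  'big' -> 2
  'big' -> 2
  'sat' -> 3
  'big' -> 2
  'dog' -> 0

Encoded: [2, 2, 3, 2, 0]


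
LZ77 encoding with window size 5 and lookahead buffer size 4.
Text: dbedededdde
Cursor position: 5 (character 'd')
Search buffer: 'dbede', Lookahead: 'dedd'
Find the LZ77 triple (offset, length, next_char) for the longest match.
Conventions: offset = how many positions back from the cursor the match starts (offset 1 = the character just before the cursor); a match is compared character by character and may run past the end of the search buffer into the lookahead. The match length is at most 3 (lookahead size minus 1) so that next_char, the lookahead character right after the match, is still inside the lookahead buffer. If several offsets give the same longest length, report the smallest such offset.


Try each offset into the search buffer:
  offset=1 (pos 4, char 'e'): match length 0
  offset=2 (pos 3, char 'd'): match length 3
  offset=3 (pos 2, char 'e'): match length 0
  offset=4 (pos 1, char 'b'): match length 0
  offset=5 (pos 0, char 'd'): match length 1
Longest match has length 3 at offset 2.
next_char = character at position 5 + 3 = 8 -> 'd'

Best match: offset=2, length=3 (matching 'ded' starting at position 3)
LZ77 triple: (2, 3, 'd')


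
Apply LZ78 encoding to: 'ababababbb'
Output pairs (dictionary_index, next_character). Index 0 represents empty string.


LZ78 encoding steps:
Dictionary: {0: ''}
Step 1: w='' (idx 0), next='a' -> output (0, 'a'), add 'a' as idx 1
Step 2: w='' (idx 0), next='b' -> output (0, 'b'), add 'b' as idx 2
Step 3: w='a' (idx 1), next='b' -> output (1, 'b'), add 'ab' as idx 3
Step 4: w='ab' (idx 3), next='a' -> output (3, 'a'), add 'aba' as idx 4
Step 5: w='b' (idx 2), next='b' -> output (2, 'b'), add 'bb' as idx 5
Step 6: w='b' (idx 2), end of input -> output (2, '')


Encoded: [(0, 'a'), (0, 'b'), (1, 'b'), (3, 'a'), (2, 'b'), (2, '')]


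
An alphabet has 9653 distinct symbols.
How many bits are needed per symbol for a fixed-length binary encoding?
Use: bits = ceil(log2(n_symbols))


log2(9653) = 13.2368
Bracket: 2^13 = 8192 < 9653 <= 2^14 = 16384
So ceil(log2(9653)) = 14

bits = ceil(log2(9653)) = ceil(13.2368) = 14 bits


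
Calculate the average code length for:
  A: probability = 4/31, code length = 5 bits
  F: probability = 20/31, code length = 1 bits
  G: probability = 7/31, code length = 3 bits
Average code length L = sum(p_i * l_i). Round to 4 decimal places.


Weighted contributions p_i * l_i:
  A: (4/31) * 5 = 20/31
  F: (20/31) * 1 = 20/31
  G: (7/31) * 3 = 21/31
Sum = (20 + 20 + 21)/31 = 61/31

L = 61/31 = 1.9677 bits/symbol


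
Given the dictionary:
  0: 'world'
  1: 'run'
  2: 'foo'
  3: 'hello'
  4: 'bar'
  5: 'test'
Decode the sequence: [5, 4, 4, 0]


Look up each index in the dictionary:
  5 -> 'test'
  4 -> 'bar'
  4 -> 'bar'
  0 -> 'world'

Decoded: "test bar bar world"


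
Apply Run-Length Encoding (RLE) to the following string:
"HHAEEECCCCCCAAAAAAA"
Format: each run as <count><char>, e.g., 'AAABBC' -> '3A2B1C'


Scanning runs left to right:
  i=0: run of 'H' x 2 -> '2H'
  i=2: run of 'A' x 1 -> '1A'
  i=3: run of 'E' x 3 -> '3E'
  i=6: run of 'C' x 6 -> '6C'
  i=12: run of 'A' x 7 -> '7A'

RLE = 2H1A3E6C7A


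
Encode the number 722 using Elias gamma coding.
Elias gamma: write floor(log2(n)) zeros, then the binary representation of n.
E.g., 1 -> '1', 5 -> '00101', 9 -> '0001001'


num_bits = floor(log2(722)) + 1 = 10
leading_zeros = num_bits - 1 = 9
binary(722) = 1011010010

Elias gamma(722) = '000000000' + '1011010010' = 0000000001011010010 (19 bits)


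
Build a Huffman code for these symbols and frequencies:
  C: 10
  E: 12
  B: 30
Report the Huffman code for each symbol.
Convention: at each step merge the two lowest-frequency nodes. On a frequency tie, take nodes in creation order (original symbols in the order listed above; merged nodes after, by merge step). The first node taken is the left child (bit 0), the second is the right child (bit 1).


Huffman tree construction:
Step 1: Merge C(10) + E(12) = 22
Step 2: Merge (C+E)(22) + B(30) = 52
Read each symbol's code off the tree from the root (left child = 0, right child = 1).

Codes:
  C: 00 (length 2)
  E: 01 (length 2)
  B: 1 (length 1)
Average code length: 74/52 = 1.4231 bits/symbol


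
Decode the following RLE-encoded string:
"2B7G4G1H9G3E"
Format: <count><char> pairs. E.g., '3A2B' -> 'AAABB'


Expanding each <count><char> pair:
  2B -> 'BB'
  7G -> 'GGGGGGG'
  4G -> 'GGGG'
  1H -> 'H'
  9G -> 'GGGGGGGGG'
  3E -> 'EEE'

Decoded = BBGGGGGGGGGGGHGGGGGGGGGEEE


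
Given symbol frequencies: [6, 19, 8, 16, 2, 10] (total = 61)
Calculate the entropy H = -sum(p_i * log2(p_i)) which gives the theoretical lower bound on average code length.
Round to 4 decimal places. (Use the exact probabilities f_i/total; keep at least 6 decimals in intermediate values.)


Per-symbol terms -p_i * log2(p_i) with p_i = f_i/61:
  p = 6/61 = 0.098361: log2(p) = -3.345775, -p*log2(p) = 0.329093
  p = 19/61 = 0.311475: log2(p) = -1.682810, -p*log2(p) = 0.524154
  p = 8/61 = 0.131148: log2(p) = -2.930737, -p*log2(p) = 0.384359
  p = 16/61 = 0.262295: log2(p) = -1.930737, -p*log2(p) = 0.506423
  p = 2/61 = 0.032787: log2(p) = -4.930737, -p*log2(p) = 0.161664
  p = 10/61 = 0.163934: log2(p) = -2.608809, -p*log2(p) = 0.427674
H = 0.329093 + 0.524154 + 0.384359 + 0.506423 + 0.161664 + 0.427674 = 2.333367

H = 2.3334 bits/symbol


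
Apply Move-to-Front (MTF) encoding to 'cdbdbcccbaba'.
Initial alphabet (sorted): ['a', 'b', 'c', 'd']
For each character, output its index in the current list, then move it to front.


MTF encoding:
'c': index 2 in ['a', 'b', 'c', 'd'] -> ['c', 'a', 'b', 'd']
'd': index 3 in ['c', 'a', 'b', 'd'] -> ['d', 'c', 'a', 'b']
'b': index 3 in ['d', 'c', 'a', 'b'] -> ['b', 'd', 'c', 'a']
'd': index 1 in ['b', 'd', 'c', 'a'] -> ['d', 'b', 'c', 'a']
'b': index 1 in ['d', 'b', 'c', 'a'] -> ['b', 'd', 'c', 'a']
'c': index 2 in ['b', 'd', 'c', 'a'] -> ['c', 'b', 'd', 'a']
'c': index 0 in ['c', 'b', 'd', 'a'] -> ['c', 'b', 'd', 'a']
'c': index 0 in ['c', 'b', 'd', 'a'] -> ['c', 'b', 'd', 'a']
'b': index 1 in ['c', 'b', 'd', 'a'] -> ['b', 'c', 'd', 'a']
'a': index 3 in ['b', 'c', 'd', 'a'] -> ['a', 'b', 'c', 'd']
'b': index 1 in ['a', 'b', 'c', 'd'] -> ['b', 'a', 'c', 'd']
'a': index 1 in ['b', 'a', 'c', 'd'] -> ['a', 'b', 'c', 'd']


Output: [2, 3, 3, 1, 1, 2, 0, 0, 1, 3, 1, 1]


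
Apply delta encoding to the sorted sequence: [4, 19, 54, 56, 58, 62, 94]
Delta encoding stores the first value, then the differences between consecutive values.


First value: 4
Deltas:
  19 - 4 = 15
  54 - 19 = 35
  56 - 54 = 2
  58 - 56 = 2
  62 - 58 = 4
  94 - 62 = 32


Delta encoded: [4, 15, 35, 2, 2, 4, 32]


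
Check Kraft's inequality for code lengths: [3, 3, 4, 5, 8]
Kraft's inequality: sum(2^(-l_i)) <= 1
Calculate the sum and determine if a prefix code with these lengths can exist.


Sum = 2^(-3) + 2^(-3) + 2^(-4) + 2^(-5) + 2^(-8)
    = 0.125 + 0.125 + 0.0625 + 0.03125 + 0.00390625
    = 89/256 = 0.34765625
Since 0.34765625 <= 1, Kraft's inequality IS satisfied.
A prefix code with these lengths CAN exist.

Kraft sum = 0.34765625. Satisfied.


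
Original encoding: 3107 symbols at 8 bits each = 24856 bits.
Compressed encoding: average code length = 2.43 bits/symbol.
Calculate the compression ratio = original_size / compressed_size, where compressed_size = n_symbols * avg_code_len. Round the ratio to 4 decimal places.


original_size = n_symbols * orig_bits = 3107 * 8 = 24856 bits
compressed_size = n_symbols * avg_code_len = 3107 * 2.43 = 7550.01 bits
ratio = original_size / compressed_size = 24856 / 7550.01 = 3.2922

Compression ratio = 3.2922


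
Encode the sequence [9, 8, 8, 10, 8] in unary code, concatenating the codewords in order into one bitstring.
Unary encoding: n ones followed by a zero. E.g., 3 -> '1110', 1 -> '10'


Encode each number as n ones followed by a terminating 0:
  9 -> 1111111110 (10 bits)
  8 -> 111111110 (9 bits)
  8 -> 111111110 (9 bits)
  10 -> 11111111110 (11 bits)
  8 -> 111111110 (9 bits)
Total length = 10 + 9 + 9 + 11 + 9 = 48 bits.

Unary([9, 8, 8, 10, 8]) = 111111111011111111011111111011111111110111111110 (48 bits)


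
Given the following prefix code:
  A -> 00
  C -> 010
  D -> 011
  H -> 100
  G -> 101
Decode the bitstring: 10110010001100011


Decoding step by step:
Bits 101 -> G
Bits 100 -> H
Bits 100 -> H
Bits 011 -> D
Bits 00 -> A
Bits 011 -> D


Decoded message: GHHDAD


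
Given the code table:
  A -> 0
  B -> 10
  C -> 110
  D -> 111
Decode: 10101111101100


Decoding:
10 -> B
10 -> B
111 -> D
110 -> C
110 -> C
0 -> A


Result: BBDCCA


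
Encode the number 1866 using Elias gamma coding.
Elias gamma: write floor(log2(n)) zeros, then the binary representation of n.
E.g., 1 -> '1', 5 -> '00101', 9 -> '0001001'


num_bits = floor(log2(1866)) + 1 = 11
leading_zeros = num_bits - 1 = 10
binary(1866) = 11101001010

Elias gamma(1866) = '0000000000' + '11101001010' = 000000000011101001010 (21 bits)


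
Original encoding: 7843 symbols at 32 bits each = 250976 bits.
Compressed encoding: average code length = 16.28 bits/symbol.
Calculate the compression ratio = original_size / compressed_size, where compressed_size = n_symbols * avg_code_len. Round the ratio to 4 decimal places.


original_size = n_symbols * orig_bits = 7843 * 32 = 250976 bits
compressed_size = n_symbols * avg_code_len = 7843 * 16.28 = 127684.04 bits
ratio = original_size / compressed_size = 250976 / 127684.04 = 1.9656

Compression ratio = 1.9656


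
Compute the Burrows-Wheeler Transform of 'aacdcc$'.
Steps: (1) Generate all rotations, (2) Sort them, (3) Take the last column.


Rotations (sorted):
  0: $aacdcc -> last char: c
  1: aacdcc$ -> last char: $
  2: acdcc$a -> last char: a
  3: c$aacdc -> last char: c
  4: cc$aacd -> last char: d
  5: cdcc$aa -> last char: a
  6: dcc$aac -> last char: c


BWT = c$acdac


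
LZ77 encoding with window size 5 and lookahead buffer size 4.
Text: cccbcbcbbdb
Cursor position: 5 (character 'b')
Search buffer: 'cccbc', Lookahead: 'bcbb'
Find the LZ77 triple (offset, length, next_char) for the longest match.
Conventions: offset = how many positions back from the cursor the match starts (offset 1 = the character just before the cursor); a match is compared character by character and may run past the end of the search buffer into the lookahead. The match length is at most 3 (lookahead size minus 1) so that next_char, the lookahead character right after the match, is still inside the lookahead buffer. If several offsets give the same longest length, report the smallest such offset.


Try each offset into the search buffer:
  offset=1 (pos 4, char 'c'): match length 0
  offset=2 (pos 3, char 'b'): match length 3
  offset=3 (pos 2, char 'c'): match length 0
  offset=4 (pos 1, char 'c'): match length 0
  offset=5 (pos 0, char 'c'): match length 0
Longest match has length 3 at offset 2.
next_char = character at position 5 + 3 = 8 -> 'b'

Best match: offset=2, length=3 (matching 'bcb' starting at position 3)
LZ77 triple: (2, 3, 'b')


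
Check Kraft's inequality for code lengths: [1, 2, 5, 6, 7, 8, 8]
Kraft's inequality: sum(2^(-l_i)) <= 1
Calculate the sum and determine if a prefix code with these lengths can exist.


Sum = 2^(-1) + 2^(-2) + 2^(-5) + 2^(-6) + 2^(-7) + 2^(-8) + 2^(-8)
    = 0.5 + 0.25 + 0.03125 + 0.015625 + 0.0078125 + 0.00390625 + 0.00390625
    = 208/256 = 0.8125
Since 0.8125 <= 1, Kraft's inequality IS satisfied.
A prefix code with these lengths CAN exist.

Kraft sum = 0.8125. Satisfied.


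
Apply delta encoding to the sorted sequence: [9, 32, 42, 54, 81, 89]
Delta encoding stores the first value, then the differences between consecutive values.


First value: 9
Deltas:
  32 - 9 = 23
  42 - 32 = 10
  54 - 42 = 12
  81 - 54 = 27
  89 - 81 = 8


Delta encoded: [9, 23, 10, 12, 27, 8]


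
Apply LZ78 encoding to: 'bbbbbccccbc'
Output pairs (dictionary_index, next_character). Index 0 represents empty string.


LZ78 encoding steps:
Dictionary: {0: ''}
Step 1: w='' (idx 0), next='b' -> output (0, 'b'), add 'b' as idx 1
Step 2: w='b' (idx 1), next='b' -> output (1, 'b'), add 'bb' as idx 2
Step 3: w='bb' (idx 2), next='c' -> output (2, 'c'), add 'bbc' as idx 3
Step 4: w='' (idx 0), next='c' -> output (0, 'c'), add 'c' as idx 4
Step 5: w='c' (idx 4), next='c' -> output (4, 'c'), add 'cc' as idx 5
Step 6: w='b' (idx 1), next='c' -> output (1, 'c'), add 'bc' as idx 6


Encoded: [(0, 'b'), (1, 'b'), (2, 'c'), (0, 'c'), (4, 'c'), (1, 'c')]


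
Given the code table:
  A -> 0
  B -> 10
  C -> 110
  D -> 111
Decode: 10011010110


Decoding:
10 -> B
0 -> A
110 -> C
10 -> B
110 -> C


Result: BACBC


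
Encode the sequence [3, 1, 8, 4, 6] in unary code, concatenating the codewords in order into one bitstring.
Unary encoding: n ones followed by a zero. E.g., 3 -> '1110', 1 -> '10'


Encode each number as n ones followed by a terminating 0:
  3 -> 1110 (4 bits)
  1 -> 10 (2 bits)
  8 -> 111111110 (9 bits)
  4 -> 11110 (5 bits)
  6 -> 1111110 (7 bits)
Total length = 4 + 2 + 9 + 5 + 7 = 27 bits.

Unary([3, 1, 8, 4, 6]) = 111010111111110111101111110 (27 bits)


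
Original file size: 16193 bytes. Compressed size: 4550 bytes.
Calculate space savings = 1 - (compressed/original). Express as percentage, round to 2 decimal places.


ratio = compressed/original = 4550/16193 = 0.280986
savings = 1 - ratio = 1 - 0.280986 = 0.719014
as a percentage: 0.719014 * 100 = 71.9%

Space savings = 1 - 4550/16193 = 71.9%


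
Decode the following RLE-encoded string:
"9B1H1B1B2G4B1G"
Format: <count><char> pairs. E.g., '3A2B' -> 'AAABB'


Expanding each <count><char> pair:
  9B -> 'BBBBBBBBB'
  1H -> 'H'
  1B -> 'B'
  1B -> 'B'
  2G -> 'GG'
  4B -> 'BBBB'
  1G -> 'G'

Decoded = BBBBBBBBBHBBGGBBBBG


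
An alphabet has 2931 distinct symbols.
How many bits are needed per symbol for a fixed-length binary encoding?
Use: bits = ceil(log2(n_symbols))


log2(2931) = 11.5172
Bracket: 2^11 = 2048 < 2931 <= 2^12 = 4096
So ceil(log2(2931)) = 12

bits = ceil(log2(2931)) = ceil(11.5172) = 12 bits


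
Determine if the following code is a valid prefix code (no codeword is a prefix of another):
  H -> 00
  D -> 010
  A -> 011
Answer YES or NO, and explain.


Checking each pair (does one codeword prefix another?):
  H='00' vs D='010': no prefix
  H='00' vs A='011': no prefix
  D='010' vs H='00': no prefix
  D='010' vs A='011': no prefix
  A='011' vs H='00': no prefix
  A='011' vs D='010': no prefix
No violation found over all pairs.

YES -- this is a valid prefix code. No codeword is a prefix of any other codeword.


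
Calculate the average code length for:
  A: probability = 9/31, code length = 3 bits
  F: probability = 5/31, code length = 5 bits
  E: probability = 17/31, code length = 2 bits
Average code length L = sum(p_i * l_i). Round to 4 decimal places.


Weighted contributions p_i * l_i:
  A: (9/31) * 3 = 27/31
  F: (5/31) * 5 = 25/31
  E: (17/31) * 2 = 34/31
Sum = (27 + 25 + 34)/31 = 86/31

L = 86/31 = 2.7742 bits/symbol


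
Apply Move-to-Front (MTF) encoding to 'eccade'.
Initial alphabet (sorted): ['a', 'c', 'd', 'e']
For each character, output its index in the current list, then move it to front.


MTF encoding:
'e': index 3 in ['a', 'c', 'd', 'e'] -> ['e', 'a', 'c', 'd']
'c': index 2 in ['e', 'a', 'c', 'd'] -> ['c', 'e', 'a', 'd']
'c': index 0 in ['c', 'e', 'a', 'd'] -> ['c', 'e', 'a', 'd']
'a': index 2 in ['c', 'e', 'a', 'd'] -> ['a', 'c', 'e', 'd']
'd': index 3 in ['a', 'c', 'e', 'd'] -> ['d', 'a', 'c', 'e']
'e': index 3 in ['d', 'a', 'c', 'e'] -> ['e', 'd', 'a', 'c']


Output: [3, 2, 0, 2, 3, 3]


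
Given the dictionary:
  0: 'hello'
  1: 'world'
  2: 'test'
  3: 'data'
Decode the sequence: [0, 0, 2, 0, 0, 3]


Look up each index in the dictionary:
  0 -> 'hello'
  0 -> 'hello'
  2 -> 'test'
  0 -> 'hello'
  0 -> 'hello'
  3 -> 'data'

Decoded: "hello hello test hello hello data"


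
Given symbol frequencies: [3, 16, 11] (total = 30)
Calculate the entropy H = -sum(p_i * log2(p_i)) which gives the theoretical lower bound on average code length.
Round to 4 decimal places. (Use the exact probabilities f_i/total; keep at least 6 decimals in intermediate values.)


Per-symbol terms -p_i * log2(p_i) with p_i = f_i/30:
  p = 3/30 = 0.100000: log2(p) = -3.321928, -p*log2(p) = 0.332193
  p = 16/30 = 0.533333: log2(p) = -0.906891, -p*log2(p) = 0.483675
  p = 11/30 = 0.366667: log2(p) = -1.447459, -p*log2(p) = 0.530735
H = 0.332193 + 0.483675 + 0.530735 = 1.346603

H = 1.3466 bits/symbol


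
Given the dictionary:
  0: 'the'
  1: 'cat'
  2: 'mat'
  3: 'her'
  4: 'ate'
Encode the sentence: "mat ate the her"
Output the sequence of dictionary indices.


Look up each word in the dictionary:
  'mat' -> 2
  'ate' -> 4
  'the' -> 0
  'her' -> 3

Encoded: [2, 4, 0, 3]


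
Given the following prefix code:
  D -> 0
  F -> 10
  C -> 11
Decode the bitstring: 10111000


Decoding step by step:
Bits 10 -> F
Bits 11 -> C
Bits 10 -> F
Bits 0 -> D
Bits 0 -> D


Decoded message: FCFDD


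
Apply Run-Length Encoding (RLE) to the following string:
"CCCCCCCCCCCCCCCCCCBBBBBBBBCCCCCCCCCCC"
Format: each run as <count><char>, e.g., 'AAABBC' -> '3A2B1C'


Scanning runs left to right:
  i=0: run of 'C' x 18 -> '18C'
  i=18: run of 'B' x 8 -> '8B'
  i=26: run of 'C' x 11 -> '11C'

RLE = 18C8B11C


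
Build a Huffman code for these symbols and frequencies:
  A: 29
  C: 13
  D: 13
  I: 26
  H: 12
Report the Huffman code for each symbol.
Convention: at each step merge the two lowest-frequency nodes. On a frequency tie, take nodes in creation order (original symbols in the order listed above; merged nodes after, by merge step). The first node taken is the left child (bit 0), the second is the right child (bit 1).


Huffman tree construction:
Step 1: Merge H(12) + C(13) = 25
Step 2: Merge D(13) + (H+C)(25) = 38
Step 3: Merge I(26) + A(29) = 55
Step 4: Merge (D+(H+C))(38) + (I+A)(55) = 93
Read each symbol's code off the tree from the root (left child = 0, right child = 1).

Codes:
  A: 11 (length 2)
  C: 011 (length 3)
  D: 00 (length 2)
  I: 10 (length 2)
  H: 010 (length 3)
Average code length: 211/93 = 2.2688 bits/symbol


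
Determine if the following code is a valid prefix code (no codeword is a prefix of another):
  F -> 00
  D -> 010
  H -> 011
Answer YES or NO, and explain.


Checking each pair (does one codeword prefix another?):
  F='00' vs D='010': no prefix
  F='00' vs H='011': no prefix
  D='010' vs F='00': no prefix
  D='010' vs H='011': no prefix
  H='011' vs F='00': no prefix
  H='011' vs D='010': no prefix
No violation found over all pairs.

YES -- this is a valid prefix code. No codeword is a prefix of any other codeword.


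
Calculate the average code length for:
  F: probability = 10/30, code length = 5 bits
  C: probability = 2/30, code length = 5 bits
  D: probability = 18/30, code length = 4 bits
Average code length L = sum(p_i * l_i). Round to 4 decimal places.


Weighted contributions p_i * l_i:
  F: (10/30) * 5 = 50/30
  C: (2/30) * 5 = 10/30
  D: (18/30) * 4 = 72/30
Sum = (50 + 10 + 72)/30 = 132/30

L = 132/30 = 4.4000 bits/symbol


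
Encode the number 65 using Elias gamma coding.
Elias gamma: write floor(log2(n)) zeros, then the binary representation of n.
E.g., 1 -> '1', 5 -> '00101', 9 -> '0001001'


num_bits = floor(log2(65)) + 1 = 7
leading_zeros = num_bits - 1 = 6
binary(65) = 1000001

Elias gamma(65) = '000000' + '1000001' = 0000001000001 (13 bits)


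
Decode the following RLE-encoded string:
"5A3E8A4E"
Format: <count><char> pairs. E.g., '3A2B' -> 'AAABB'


Expanding each <count><char> pair:
  5A -> 'AAAAA'
  3E -> 'EEE'
  8A -> 'AAAAAAAA'
  4E -> 'EEEE'

Decoded = AAAAAEEEAAAAAAAAEEEE


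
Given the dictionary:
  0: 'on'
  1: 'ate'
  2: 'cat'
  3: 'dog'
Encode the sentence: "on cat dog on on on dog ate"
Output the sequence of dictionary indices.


Look up each word in the dictionary:
  'on' -> 0
  'cat' -> 2
  'dog' -> 3
  'on' -> 0
  'on' -> 0
  'on' -> 0
  'dog' -> 3
  'ate' -> 1

Encoded: [0, 2, 3, 0, 0, 0, 3, 1]
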